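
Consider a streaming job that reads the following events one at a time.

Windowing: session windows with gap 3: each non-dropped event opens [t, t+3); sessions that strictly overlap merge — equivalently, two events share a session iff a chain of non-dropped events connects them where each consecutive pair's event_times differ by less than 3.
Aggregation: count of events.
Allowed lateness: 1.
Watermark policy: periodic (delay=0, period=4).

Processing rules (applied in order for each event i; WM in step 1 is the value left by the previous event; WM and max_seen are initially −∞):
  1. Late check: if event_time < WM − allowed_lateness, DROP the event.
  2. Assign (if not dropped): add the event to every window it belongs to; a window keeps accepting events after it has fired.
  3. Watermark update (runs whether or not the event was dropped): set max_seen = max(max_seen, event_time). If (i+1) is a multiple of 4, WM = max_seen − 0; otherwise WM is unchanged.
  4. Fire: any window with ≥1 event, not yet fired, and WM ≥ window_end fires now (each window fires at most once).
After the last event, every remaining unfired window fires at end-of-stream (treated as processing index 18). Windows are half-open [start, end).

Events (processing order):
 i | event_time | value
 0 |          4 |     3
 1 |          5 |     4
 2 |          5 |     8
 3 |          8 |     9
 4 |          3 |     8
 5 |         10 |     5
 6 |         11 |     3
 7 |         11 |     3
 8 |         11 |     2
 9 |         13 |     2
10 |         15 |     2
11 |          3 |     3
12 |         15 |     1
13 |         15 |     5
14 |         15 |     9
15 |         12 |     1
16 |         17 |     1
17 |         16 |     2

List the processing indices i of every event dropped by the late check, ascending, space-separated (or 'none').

i=0 t=4 v=3: → [4,7); WM=−∞
i=1 t=5 v=4: → [4,8); WM=−∞
i=2 t=5 v=8: → [4,8); WM=−∞
i=3 t=8 v=9: → [8,11); WM=8
i=4 t=3 v=8: DROP (t<8-1); WM=8
i=5 t=10 v=5: → [8,13); WM=8
i=6 t=11 v=3: → [8,14); WM=8
i=7 t=11 v=3: → [8,14); WM=11
i=8 t=11 v=2: → [8,14); WM=11
i=9 t=13 v=2: → [8,16); WM=11
i=10 t=15 v=2: → [8,18); WM=11
i=11 t=3 v=3: DROP (t<11-1); WM=15
i=12 t=15 v=1: → [8,18); WM=15
i=13 t=15 v=5: → [8,18); WM=15
i=14 t=15 v=9: → [8,18); WM=15
i=15 t=12 v=1: DROP (t<15-1); WM=15
i=16 t=17 v=1: → [8,20); WM=15
i=17 t=16 v=2: → [8,20); WM=15

4 11 15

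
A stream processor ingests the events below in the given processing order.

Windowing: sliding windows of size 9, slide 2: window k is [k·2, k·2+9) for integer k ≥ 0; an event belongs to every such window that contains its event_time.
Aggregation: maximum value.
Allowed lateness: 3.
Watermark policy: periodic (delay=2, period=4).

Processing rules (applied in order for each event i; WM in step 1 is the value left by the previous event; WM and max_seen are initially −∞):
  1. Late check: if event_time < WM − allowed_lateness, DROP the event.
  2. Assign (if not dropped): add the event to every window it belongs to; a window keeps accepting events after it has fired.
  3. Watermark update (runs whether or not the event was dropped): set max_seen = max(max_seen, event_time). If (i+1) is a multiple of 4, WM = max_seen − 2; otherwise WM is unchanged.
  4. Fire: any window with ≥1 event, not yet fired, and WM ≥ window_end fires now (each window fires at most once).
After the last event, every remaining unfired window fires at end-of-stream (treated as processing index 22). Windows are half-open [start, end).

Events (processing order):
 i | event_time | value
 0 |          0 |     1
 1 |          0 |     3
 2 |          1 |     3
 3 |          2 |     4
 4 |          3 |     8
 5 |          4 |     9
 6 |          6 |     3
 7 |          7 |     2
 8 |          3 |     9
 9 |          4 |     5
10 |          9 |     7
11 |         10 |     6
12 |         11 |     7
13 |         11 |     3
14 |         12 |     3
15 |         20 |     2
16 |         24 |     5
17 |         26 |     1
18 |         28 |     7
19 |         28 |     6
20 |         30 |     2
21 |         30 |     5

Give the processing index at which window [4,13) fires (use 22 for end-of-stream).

i=0 t=0 v=1: → [0,9); WM=−∞
i=1 t=0 v=3: → [0,9); WM=−∞
i=2 t=1 v=3: → [0,9); WM=−∞
i=3 t=2 v=4: → [2,11),[0,9); WM=0
i=4 t=3 v=8: → [2,11),[0,9); WM=0
i=5 t=4 v=9: → [4,13),[2,11),[0,9); WM=0
i=6 t=6 v=3: → [6,15),[4,13),[2,11),[0,9); WM=0
i=7 t=7 v=2: → [6,15),[4,13),[2,11),[0,9); WM=5
i=8 t=3 v=9: → [2,11),[0,9); WM=5
i=9 t=4 v=5: → [4,13),[2,11),[0,9); WM=5
i=10 t=9 v=7: → [8,17),[6,15),[4,13),[2,11); WM=5
i=11 t=10 v=6: → [10,19),[8,17),[6,15),[4,13),[2,11); WM=8
i=12 t=11 v=7: → [10,19),[8,17),[6,15),[4,13); WM=8
i=13 t=11 v=3: → [10,19),[8,17),[6,15),[4,13); WM=8
i=14 t=12 v=3: → [12,21),[10,19),[8,17),[6,15),[4,13); WM=8
i=15 t=20 v=2: → [20,29),[18,27),[16,25),[14,23),[12,21); WM=18; [0,9) fires=9 [2,11) fires=9 [4,13) fires=9 [6,15) fires=7 [8,17) fires=7
i=16 t=24 v=5: → [24,33),[22,31),[20,29),[18,27),[16,25); WM=18
i=17 t=26 v=1: → [26,35),[24,33),[22,31),[20,29),[18,27); WM=18
i=18 t=28 v=7: → [28,37),[26,35),[24,33),[22,31),[20,29); WM=18
i=19 t=28 v=6: → [28,37),[26,35),[24,33),[22,31),[20,29); WM=26; [10,19) fires=7 [12,21) fires=3 [14,23) fires=2 [16,25) fires=5
i=20 t=30 v=2: → [30,39),[28,37),[26,35),[24,33),[22,31); WM=26
i=21 t=30 v=5: → [30,39),[28,37),[26,35),[24,33),[22,31); WM=26

15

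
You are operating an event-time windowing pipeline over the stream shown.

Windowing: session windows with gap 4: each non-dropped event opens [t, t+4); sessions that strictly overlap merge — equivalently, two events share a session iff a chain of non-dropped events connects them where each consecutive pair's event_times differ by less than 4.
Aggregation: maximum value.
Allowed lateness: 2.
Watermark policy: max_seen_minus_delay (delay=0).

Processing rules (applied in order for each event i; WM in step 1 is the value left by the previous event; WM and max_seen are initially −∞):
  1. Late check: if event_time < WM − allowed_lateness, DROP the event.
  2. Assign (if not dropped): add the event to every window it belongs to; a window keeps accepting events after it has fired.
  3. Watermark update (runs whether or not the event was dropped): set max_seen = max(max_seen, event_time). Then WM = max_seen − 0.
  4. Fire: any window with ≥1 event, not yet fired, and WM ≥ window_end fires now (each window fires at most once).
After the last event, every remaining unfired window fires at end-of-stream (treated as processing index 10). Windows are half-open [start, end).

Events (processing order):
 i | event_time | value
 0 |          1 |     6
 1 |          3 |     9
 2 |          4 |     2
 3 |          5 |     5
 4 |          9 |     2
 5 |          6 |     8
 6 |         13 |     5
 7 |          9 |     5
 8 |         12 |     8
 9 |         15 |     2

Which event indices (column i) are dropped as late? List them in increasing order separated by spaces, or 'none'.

i=0 t=1 v=6: → [1,5); WM=1
i=1 t=3 v=9: → [1,7); WM=3
i=2 t=4 v=2: → [1,8); WM=4
i=3 t=5 v=5: → [1,9); WM=5
i=4 t=9 v=2: → [9,13); WM=9
i=5 t=6 v=8: DROP (t<9-2); WM=9
i=6 t=13 v=5: → [13,17); WM=13
i=7 t=9 v=5: DROP (t<13-2); WM=13
i=8 t=12 v=8: → [9,17); WM=13
i=9 t=15 v=2: → [9,19); WM=15

5 7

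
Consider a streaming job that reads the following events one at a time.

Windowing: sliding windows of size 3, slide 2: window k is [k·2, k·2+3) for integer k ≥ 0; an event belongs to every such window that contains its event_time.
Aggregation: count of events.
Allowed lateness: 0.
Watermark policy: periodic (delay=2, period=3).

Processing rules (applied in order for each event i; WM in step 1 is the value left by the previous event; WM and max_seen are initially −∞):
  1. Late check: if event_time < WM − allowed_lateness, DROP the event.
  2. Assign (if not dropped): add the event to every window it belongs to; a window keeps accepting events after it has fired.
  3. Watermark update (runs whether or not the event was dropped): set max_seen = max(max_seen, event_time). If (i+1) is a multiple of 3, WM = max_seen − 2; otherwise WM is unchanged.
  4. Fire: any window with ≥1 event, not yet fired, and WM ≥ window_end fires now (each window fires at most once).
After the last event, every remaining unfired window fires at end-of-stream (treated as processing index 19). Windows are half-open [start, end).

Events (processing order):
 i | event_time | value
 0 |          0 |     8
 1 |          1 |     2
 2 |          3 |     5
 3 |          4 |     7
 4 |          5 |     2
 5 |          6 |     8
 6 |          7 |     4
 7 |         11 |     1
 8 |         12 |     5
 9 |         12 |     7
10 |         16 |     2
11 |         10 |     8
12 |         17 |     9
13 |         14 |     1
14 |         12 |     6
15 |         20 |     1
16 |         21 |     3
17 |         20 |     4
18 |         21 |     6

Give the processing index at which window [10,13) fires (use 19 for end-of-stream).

i=0 t=0 v=8: → [0,3); WM=−∞
i=1 t=1 v=2: → [0,3); WM=−∞
i=2 t=3 v=5: → [2,5); WM=1
i=3 t=4 v=7: → [4,7),[2,5); WM=1
i=4 t=5 v=2: → [4,7); WM=1
i=5 t=6 v=8: → [6,9),[4,7); WM=4; [0,3) fires=2
i=6 t=7 v=4: → [6,9); WM=4
i=7 t=11 v=1: → [10,13); WM=4
i=8 t=12 v=5: → [12,15),[10,13); WM=10; [2,5) fires=2 [4,7) fires=3 [6,9) fires=2
i=9 t=12 v=7: → [12,15),[10,13); WM=10
i=10 t=16 v=2: → [16,19),[14,17); WM=10
i=11 t=10 v=8: → [10,13),[8,11); WM=14; [8,11) fires=1 [10,13) fires=4
i=12 t=17 v=9: → [16,19); WM=14
i=13 t=14 v=1: → [14,17),[12,15); WM=14
i=14 t=12 v=6: DROP (t<14-0); WM=15; [12,15) fires=3
i=15 t=20 v=1: → [20,23),[18,21); WM=15
i=16 t=21 v=3: → [20,23); WM=15
i=17 t=20 v=4: → [20,23),[18,21); WM=19; [14,17) fires=2 [16,19) fires=2
i=18 t=21 v=6: → [20,23); WM=19

11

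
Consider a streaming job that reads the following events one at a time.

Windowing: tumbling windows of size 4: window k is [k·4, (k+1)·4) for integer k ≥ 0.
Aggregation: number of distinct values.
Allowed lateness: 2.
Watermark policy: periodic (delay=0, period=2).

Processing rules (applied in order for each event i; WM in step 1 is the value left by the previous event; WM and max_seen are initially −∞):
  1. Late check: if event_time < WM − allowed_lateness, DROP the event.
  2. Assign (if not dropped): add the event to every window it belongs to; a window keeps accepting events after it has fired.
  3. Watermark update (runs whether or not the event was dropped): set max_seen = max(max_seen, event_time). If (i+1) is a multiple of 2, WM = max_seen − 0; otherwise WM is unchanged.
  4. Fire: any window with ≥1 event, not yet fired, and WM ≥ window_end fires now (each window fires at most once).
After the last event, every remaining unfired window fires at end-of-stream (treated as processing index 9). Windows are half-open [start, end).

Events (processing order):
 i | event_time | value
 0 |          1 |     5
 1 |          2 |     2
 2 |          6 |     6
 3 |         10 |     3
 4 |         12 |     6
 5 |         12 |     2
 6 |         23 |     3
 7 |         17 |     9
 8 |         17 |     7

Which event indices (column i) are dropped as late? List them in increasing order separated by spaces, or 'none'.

8

i=0 t=1 v=5: → [0,4); WM=−∞
i=1 t=2 v=2: → [0,4); WM=2
i=2 t=6 v=6: → [4,8); WM=2
i=3 t=10 v=3: → [8,12); WM=10; [0,4) fires=2 [4,8) fires=1
i=4 t=12 v=6: → [12,16); WM=10
i=5 t=12 v=2: → [12,16); WM=12; [8,12) fires=1
i=6 t=23 v=3: → [20,24); WM=12
i=7 t=17 v=9: → [16,20); WM=23; [12,16) fires=2 [16,20) fires=1
i=8 t=17 v=7: DROP (t<23-2); WM=23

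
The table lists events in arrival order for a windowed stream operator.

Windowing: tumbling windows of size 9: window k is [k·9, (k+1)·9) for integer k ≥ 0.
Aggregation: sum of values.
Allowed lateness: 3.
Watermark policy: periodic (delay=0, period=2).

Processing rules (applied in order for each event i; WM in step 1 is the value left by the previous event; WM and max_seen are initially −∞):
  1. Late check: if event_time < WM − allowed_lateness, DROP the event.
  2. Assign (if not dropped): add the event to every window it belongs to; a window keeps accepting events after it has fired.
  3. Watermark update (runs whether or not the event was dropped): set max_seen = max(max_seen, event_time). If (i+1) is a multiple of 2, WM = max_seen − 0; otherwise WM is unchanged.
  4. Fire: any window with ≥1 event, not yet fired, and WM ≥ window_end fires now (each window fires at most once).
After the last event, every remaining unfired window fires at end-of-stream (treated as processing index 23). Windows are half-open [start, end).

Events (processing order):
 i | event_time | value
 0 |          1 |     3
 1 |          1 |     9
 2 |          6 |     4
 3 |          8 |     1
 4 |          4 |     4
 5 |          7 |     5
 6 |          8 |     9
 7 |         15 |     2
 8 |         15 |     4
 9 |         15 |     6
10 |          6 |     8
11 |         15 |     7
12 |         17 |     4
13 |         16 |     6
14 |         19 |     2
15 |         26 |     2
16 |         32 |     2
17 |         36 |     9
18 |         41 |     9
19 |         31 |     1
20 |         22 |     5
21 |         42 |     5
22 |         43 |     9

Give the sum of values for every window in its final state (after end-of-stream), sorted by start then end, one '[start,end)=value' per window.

i=0 t=1 v=3: → [0,9); WM=−∞
i=1 t=1 v=9: → [0,9); WM=1
i=2 t=6 v=4: → [0,9); WM=1
i=3 t=8 v=1: → [0,9); WM=8
i=4 t=4 v=4: DROP (t<8-3); WM=8
i=5 t=7 v=5: → [0,9); WM=8
i=6 t=8 v=9: → [0,9); WM=8
i=7 t=15 v=2: → [9,18); WM=15; [0,9) fires=31
i=8 t=15 v=4: → [9,18); WM=15
i=9 t=15 v=6: → [9,18); WM=15
i=10 t=6 v=8: DROP (t<15-3); WM=15
i=11 t=15 v=7: → [9,18); WM=15
i=12 t=17 v=4: → [9,18); WM=15
i=13 t=16 v=6: → [9,18); WM=17
i=14 t=19 v=2: → [18,27); WM=17
i=15 t=26 v=2: → [18,27); WM=26; [9,18) fires=29
i=16 t=32 v=2: → [27,36); WM=26
i=17 t=36 v=9: → [36,45); WM=36; [18,27) fires=4 [27,36) fires=2
i=18 t=41 v=9: → [36,45); WM=36
i=19 t=31 v=1: DROP (t<36-3); WM=41
i=20 t=22 v=5: DROP (t<41-3); WM=41
i=21 t=42 v=5: → [36,45); WM=42
i=22 t=43 v=9: → [36,45); WM=42

[0,9)=31 [9,18)=29 [18,27)=4 [27,36)=2 [36,45)=32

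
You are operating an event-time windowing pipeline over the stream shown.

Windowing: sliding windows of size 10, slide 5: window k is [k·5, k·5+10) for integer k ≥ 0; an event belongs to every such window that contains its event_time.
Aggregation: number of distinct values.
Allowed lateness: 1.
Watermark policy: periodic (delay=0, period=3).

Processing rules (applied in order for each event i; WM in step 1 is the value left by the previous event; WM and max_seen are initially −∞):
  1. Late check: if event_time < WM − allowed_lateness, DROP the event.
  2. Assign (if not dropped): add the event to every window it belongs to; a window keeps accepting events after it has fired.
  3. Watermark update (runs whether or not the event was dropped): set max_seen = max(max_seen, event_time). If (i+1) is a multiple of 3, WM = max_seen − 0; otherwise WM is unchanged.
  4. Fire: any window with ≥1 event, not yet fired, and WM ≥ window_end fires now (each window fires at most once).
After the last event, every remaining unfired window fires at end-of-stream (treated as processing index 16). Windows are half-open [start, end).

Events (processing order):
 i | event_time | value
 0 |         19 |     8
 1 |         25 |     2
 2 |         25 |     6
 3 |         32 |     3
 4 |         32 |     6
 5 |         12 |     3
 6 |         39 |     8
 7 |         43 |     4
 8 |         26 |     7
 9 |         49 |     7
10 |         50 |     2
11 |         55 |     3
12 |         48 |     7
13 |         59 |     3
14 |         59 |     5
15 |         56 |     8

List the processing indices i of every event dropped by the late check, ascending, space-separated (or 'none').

5 8 12 15

i=0 t=19 v=8: → [15,25),[10,20); WM=−∞
i=1 t=25 v=2: → [25,35),[20,30); WM=−∞
i=2 t=25 v=6: → [25,35),[20,30); WM=25; [10,20) fires=1 [15,25) fires=1
i=3 t=32 v=3: → [30,40),[25,35); WM=25
i=4 t=32 v=6: → [30,40),[25,35); WM=25
i=5 t=12 v=3: DROP (t<25-1); WM=32; [20,30) fires=2
i=6 t=39 v=8: → [35,45),[30,40); WM=32
i=7 t=43 v=4: → [40,50),[35,45); WM=32
i=8 t=26 v=7: DROP (t<32-1); WM=43; [25,35) fires=3 [30,40) fires=3
i=9 t=49 v=7: → [45,55),[40,50); WM=43
i=10 t=50 v=2: → [50,60),[45,55); WM=43
i=11 t=55 v=3: → [55,65),[50,60); WM=55; [35,45) fires=2 [40,50) fires=2 [45,55) fires=2
i=12 t=48 v=7: DROP (t<55-1); WM=55
i=13 t=59 v=3: → [55,65),[50,60); WM=55
i=14 t=59 v=5: → [55,65),[50,60); WM=59
i=15 t=56 v=8: DROP (t<59-1); WM=59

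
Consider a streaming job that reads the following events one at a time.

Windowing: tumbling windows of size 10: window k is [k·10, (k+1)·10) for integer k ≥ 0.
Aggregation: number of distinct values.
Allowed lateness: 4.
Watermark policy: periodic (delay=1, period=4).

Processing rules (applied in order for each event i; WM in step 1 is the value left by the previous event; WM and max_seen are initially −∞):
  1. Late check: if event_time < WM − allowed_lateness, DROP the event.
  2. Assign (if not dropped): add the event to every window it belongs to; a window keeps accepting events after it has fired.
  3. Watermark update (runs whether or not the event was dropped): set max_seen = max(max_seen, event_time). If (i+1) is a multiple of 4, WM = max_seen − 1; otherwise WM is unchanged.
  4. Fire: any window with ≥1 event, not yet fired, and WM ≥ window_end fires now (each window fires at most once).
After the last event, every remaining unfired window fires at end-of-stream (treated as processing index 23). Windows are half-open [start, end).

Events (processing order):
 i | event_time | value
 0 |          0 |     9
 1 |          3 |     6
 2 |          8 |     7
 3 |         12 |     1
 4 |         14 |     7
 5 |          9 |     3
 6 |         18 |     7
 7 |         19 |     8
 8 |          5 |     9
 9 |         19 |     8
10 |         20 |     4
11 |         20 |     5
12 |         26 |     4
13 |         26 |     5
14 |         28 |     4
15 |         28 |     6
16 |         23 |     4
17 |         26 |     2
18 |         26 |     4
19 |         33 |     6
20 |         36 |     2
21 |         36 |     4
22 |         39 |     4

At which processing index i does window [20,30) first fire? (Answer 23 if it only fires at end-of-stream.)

19

i=0 t=0 v=9: → [0,10); WM=−∞
i=1 t=3 v=6: → [0,10); WM=−∞
i=2 t=8 v=7: → [0,10); WM=−∞
i=3 t=12 v=1: → [10,20); WM=11; [0,10) fires=3
i=4 t=14 v=7: → [10,20); WM=11
i=5 t=9 v=3: → [0,10); WM=11
i=6 t=18 v=7: → [10,20); WM=11
i=7 t=19 v=8: → [10,20); WM=18
i=8 t=5 v=9: DROP (t<18-4); WM=18
i=9 t=19 v=8: → [10,20); WM=18
i=10 t=20 v=4: → [20,30); WM=18
i=11 t=20 v=5: → [20,30); WM=19
i=12 t=26 v=4: → [20,30); WM=19
i=13 t=26 v=5: → [20,30); WM=19
i=14 t=28 v=4: → [20,30); WM=19
i=15 t=28 v=6: → [20,30); WM=27; [10,20) fires=3
i=16 t=23 v=4: → [20,30); WM=27
i=17 t=26 v=2: → [20,30); WM=27
i=18 t=26 v=4: → [20,30); WM=27
i=19 t=33 v=6: → [30,40); WM=32; [20,30) fires=4
i=20 t=36 v=2: → [30,40); WM=32
i=21 t=36 v=4: → [30,40); WM=32
i=22 t=39 v=4: → [30,40); WM=32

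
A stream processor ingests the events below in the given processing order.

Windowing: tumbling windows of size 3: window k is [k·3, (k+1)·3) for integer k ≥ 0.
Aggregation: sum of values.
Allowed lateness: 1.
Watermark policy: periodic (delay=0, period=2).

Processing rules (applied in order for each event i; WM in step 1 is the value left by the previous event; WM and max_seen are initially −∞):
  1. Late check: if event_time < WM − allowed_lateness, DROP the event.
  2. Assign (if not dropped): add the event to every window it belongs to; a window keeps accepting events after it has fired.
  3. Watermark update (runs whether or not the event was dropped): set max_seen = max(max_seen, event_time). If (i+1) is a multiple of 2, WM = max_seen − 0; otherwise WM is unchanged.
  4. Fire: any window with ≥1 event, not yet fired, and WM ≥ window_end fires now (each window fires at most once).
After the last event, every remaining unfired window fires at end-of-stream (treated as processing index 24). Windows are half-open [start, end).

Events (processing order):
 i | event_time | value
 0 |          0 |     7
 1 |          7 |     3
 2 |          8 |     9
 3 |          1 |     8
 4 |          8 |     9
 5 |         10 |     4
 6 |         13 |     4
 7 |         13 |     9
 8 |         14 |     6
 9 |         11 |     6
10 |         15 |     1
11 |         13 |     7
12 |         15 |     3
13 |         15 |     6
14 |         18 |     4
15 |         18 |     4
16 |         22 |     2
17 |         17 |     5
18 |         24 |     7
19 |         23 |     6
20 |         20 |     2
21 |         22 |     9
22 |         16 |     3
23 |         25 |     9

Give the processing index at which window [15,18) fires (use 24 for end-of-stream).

15

i=0 t=0 v=7: → [0,3); WM=−∞
i=1 t=7 v=3: → [6,9); WM=7; [0,3) fires=7
i=2 t=8 v=9: → [6,9); WM=7
i=3 t=1 v=8: DROP (t<7-1); WM=8
i=4 t=8 v=9: → [6,9); WM=8
i=5 t=10 v=4: → [9,12); WM=10; [6,9) fires=21
i=6 t=13 v=4: → [12,15); WM=10
i=7 t=13 v=9: → [12,15); WM=13; [9,12) fires=4
i=8 t=14 v=6: → [12,15); WM=13
i=9 t=11 v=6: DROP (t<13-1); WM=14
i=10 t=15 v=1: → [15,18); WM=14
i=11 t=13 v=7: → [12,15); WM=15; [12,15) fires=26
i=12 t=15 v=3: → [15,18); WM=15
i=13 t=15 v=6: → [15,18); WM=15
i=14 t=18 v=4: → [18,21); WM=15
i=15 t=18 v=4: → [18,21); WM=18; [15,18) fires=10
i=16 t=22 v=2: → [21,24); WM=18
i=17 t=17 v=5: → [15,18); WM=22; [18,21) fires=8
i=18 t=24 v=7: → [24,27); WM=22
i=19 t=23 v=6: → [21,24); WM=24; [21,24) fires=8
i=20 t=20 v=2: DROP (t<24-1); WM=24
i=21 t=22 v=9: DROP (t<24-1); WM=24
i=22 t=16 v=3: DROP (t<24-1); WM=24
i=23 t=25 v=9: → [24,27); WM=25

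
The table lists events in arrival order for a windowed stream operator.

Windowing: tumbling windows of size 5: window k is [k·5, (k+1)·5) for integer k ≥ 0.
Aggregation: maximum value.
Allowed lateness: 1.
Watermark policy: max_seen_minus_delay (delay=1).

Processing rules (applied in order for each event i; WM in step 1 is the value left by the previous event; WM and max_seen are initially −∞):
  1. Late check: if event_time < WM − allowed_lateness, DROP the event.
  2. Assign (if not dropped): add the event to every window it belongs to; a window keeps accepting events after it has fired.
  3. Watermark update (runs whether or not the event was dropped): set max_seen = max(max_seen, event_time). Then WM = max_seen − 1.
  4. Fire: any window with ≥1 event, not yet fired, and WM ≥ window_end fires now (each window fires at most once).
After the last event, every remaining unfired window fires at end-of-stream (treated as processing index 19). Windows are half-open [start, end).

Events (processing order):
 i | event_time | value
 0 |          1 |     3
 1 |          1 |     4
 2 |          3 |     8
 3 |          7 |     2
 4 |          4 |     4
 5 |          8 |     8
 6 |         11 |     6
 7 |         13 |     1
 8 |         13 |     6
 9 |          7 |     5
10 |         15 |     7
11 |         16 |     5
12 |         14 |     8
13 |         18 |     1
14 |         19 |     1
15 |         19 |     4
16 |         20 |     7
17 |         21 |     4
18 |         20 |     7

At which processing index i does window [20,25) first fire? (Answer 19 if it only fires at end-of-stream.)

19

i=0 t=1 v=3: → [0,5); WM=0
i=1 t=1 v=4: → [0,5); WM=0
i=2 t=3 v=8: → [0,5); WM=2
i=3 t=7 v=2: → [5,10); WM=6; [0,5) fires=8
i=4 t=4 v=4: DROP (t<6-1); WM=6
i=5 t=8 v=8: → [5,10); WM=7
i=6 t=11 v=6: → [10,15); WM=10; [5,10) fires=8
i=7 t=13 v=1: → [10,15); WM=12
i=8 t=13 v=6: → [10,15); WM=12
i=9 t=7 v=5: DROP (t<12-1); WM=12
i=10 t=15 v=7: → [15,20); WM=14
i=11 t=16 v=5: → [15,20); WM=15; [10,15) fires=6
i=12 t=14 v=8: → [10,15); WM=15
i=13 t=18 v=1: → [15,20); WM=17
i=14 t=19 v=1: → [15,20); WM=18
i=15 t=19 v=4: → [15,20); WM=18
i=16 t=20 v=7: → [20,25); WM=19
i=17 t=21 v=4: → [20,25); WM=20; [15,20) fires=7
i=18 t=20 v=7: → [20,25); WM=20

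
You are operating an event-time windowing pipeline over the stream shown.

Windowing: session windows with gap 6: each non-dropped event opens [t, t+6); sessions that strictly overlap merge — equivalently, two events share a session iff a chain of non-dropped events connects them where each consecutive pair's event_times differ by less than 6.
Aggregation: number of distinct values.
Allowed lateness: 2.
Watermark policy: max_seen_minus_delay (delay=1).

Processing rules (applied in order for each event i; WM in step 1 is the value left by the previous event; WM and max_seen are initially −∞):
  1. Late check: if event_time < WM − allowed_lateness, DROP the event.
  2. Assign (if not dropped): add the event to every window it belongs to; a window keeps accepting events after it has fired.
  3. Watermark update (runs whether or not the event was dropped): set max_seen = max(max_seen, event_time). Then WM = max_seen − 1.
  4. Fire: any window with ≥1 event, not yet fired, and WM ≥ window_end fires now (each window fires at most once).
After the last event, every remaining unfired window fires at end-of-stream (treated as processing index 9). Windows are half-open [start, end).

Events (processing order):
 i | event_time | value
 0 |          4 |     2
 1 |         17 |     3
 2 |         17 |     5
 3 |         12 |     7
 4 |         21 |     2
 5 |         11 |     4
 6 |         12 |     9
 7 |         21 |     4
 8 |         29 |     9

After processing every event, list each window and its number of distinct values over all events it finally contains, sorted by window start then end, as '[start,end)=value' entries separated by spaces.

i=0 t=4 v=2: → [4,10); WM=3
i=1 t=17 v=3: → [17,23); WM=16
i=2 t=17 v=5: → [17,23); WM=16
i=3 t=12 v=7: DROP (t<16-2); WM=16
i=4 t=21 v=2: → [17,27); WM=20
i=5 t=11 v=4: DROP (t<20-2); WM=20
i=6 t=12 v=9: DROP (t<20-2); WM=20
i=7 t=21 v=4: → [17,27); WM=20
i=8 t=29 v=9: → [29,35); WM=28

[4,10)=1 [17,27)=4 [29,35)=1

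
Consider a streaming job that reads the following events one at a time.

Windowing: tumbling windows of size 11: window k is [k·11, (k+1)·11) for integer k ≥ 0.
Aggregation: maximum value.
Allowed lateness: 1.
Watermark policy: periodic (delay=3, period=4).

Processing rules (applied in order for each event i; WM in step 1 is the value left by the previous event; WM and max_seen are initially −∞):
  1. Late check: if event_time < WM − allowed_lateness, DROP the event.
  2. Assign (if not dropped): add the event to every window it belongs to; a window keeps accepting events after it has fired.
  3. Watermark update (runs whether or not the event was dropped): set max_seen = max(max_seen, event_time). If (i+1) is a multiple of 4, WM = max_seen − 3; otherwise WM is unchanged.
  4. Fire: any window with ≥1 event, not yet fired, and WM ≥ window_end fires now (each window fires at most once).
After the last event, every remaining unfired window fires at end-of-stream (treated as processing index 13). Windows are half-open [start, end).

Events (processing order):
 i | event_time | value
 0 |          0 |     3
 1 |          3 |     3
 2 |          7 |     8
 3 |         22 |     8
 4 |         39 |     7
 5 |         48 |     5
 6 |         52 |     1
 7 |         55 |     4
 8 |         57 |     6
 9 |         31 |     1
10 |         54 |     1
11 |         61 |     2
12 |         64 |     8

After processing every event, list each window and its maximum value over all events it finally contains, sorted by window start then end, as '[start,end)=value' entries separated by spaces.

[0,11)=8 [22,33)=8 [33,44)=7 [44,55)=5 [55,66)=8

i=0 t=0 v=3: → [0,11); WM=−∞
i=1 t=3 v=3: → [0,11); WM=−∞
i=2 t=7 v=8: → [0,11); WM=−∞
i=3 t=22 v=8: → [22,33); WM=19; [0,11) fires=8
i=4 t=39 v=7: → [33,44); WM=19
i=5 t=48 v=5: → [44,55); WM=19
i=6 t=52 v=1: → [44,55); WM=19
i=7 t=55 v=4: → [55,66); WM=52; [22,33) fires=8 [33,44) fires=7
i=8 t=57 v=6: → [55,66); WM=52
i=9 t=31 v=1: DROP (t<52-1); WM=52
i=10 t=54 v=1: → [44,55); WM=52
i=11 t=61 v=2: → [55,66); WM=58; [44,55) fires=5
i=12 t=64 v=8: → [55,66); WM=58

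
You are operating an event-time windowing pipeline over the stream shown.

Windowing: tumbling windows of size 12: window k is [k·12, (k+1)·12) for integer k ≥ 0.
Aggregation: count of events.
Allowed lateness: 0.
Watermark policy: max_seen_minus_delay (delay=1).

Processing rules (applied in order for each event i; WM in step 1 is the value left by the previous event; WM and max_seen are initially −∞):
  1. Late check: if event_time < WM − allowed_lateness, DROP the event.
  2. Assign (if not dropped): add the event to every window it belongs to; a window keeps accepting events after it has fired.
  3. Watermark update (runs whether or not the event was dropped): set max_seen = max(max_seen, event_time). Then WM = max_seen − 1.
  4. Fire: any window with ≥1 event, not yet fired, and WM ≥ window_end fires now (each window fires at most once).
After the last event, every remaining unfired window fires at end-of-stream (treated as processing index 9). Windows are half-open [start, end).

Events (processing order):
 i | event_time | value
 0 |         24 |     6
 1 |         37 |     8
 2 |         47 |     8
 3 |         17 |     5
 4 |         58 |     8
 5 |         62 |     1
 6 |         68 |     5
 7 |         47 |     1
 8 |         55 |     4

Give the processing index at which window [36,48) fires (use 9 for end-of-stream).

i=0 t=24 v=6: → [24,36); WM=23
i=1 t=37 v=8: → [36,48); WM=36; [24,36) fires=1
i=2 t=47 v=8: → [36,48); WM=46
i=3 t=17 v=5: DROP (t<46-0); WM=46
i=4 t=58 v=8: → [48,60); WM=57; [36,48) fires=2
i=5 t=62 v=1: → [60,72); WM=61; [48,60) fires=1
i=6 t=68 v=5: → [60,72); WM=67
i=7 t=47 v=1: DROP (t<67-0); WM=67
i=8 t=55 v=4: DROP (t<67-0); WM=67

4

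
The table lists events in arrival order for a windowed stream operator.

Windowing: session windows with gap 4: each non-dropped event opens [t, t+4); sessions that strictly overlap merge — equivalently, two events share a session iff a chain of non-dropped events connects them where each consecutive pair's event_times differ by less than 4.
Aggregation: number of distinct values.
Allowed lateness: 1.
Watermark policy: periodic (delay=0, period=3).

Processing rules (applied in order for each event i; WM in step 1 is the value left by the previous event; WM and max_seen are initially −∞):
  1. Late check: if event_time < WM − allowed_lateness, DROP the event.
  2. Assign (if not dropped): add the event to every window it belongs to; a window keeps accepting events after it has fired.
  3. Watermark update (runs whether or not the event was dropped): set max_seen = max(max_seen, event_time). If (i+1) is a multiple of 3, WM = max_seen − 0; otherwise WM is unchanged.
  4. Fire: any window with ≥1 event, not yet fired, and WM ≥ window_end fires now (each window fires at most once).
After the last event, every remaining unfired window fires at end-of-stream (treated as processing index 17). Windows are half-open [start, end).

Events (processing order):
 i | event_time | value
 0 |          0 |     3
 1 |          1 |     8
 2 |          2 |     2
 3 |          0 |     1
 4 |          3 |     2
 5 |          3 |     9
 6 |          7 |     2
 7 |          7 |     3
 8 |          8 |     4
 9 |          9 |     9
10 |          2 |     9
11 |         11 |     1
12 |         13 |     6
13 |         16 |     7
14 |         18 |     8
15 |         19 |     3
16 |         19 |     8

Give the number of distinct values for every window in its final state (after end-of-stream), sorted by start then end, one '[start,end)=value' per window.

i=0 t=0 v=3: → [0,4); WM=−∞
i=1 t=1 v=8: → [0,5); WM=−∞
i=2 t=2 v=2: → [0,6); WM=2
i=3 t=0 v=1: DROP (t<2-1); WM=2
i=4 t=3 v=2: → [0,7); WM=2
i=5 t=3 v=9: → [0,7); WM=3
i=6 t=7 v=2: → [7,11); WM=3
i=7 t=7 v=3: → [7,11); WM=3
i=8 t=8 v=4: → [7,12); WM=8
i=9 t=9 v=9: → [7,13); WM=8
i=10 t=2 v=9: DROP (t<8-1); WM=8
i=11 t=11 v=1: → [7,15); WM=11
i=12 t=13 v=6: → [7,17); WM=11
i=13 t=16 v=7: → [7,20); WM=11
i=14 t=18 v=8: → [7,22); WM=18
i=15 t=19 v=3: → [7,23); WM=18
i=16 t=19 v=8: → [7,23); WM=18

[0,7)=4 [7,23)=8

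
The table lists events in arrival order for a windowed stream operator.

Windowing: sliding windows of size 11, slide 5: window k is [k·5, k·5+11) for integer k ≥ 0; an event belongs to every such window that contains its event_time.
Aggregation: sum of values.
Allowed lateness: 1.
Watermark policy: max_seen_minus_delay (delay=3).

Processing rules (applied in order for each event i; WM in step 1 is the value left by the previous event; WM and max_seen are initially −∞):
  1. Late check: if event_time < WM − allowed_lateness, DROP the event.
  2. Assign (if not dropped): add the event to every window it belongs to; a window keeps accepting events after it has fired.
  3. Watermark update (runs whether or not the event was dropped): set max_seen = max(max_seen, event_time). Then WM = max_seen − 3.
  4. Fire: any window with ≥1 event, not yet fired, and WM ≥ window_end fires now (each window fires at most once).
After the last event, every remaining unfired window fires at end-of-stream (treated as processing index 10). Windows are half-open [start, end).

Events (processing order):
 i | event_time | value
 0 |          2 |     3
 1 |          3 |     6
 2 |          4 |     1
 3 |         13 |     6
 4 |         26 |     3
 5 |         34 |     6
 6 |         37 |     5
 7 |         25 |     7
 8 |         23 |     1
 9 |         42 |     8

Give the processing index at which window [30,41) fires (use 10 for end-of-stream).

i=0 t=2 v=3: → [0,11); WM=-1
i=1 t=3 v=6: → [0,11); WM=0
i=2 t=4 v=1: → [0,11); WM=1
i=3 t=13 v=6: → [10,21),[5,16); WM=10
i=4 t=26 v=3: → [25,36),[20,31); WM=23; [0,11) fires=10 [5,16) fires=6 [10,21) fires=6
i=5 t=34 v=6: → [30,41),[25,36); WM=31; [20,31) fires=3
i=6 t=37 v=5: → [35,46),[30,41); WM=34
i=7 t=25 v=7: DROP (t<34-1); WM=34
i=8 t=23 v=1: DROP (t<34-1); WM=34
i=9 t=42 v=8: → [40,51),[35,46); WM=39; [25,36) fires=9

10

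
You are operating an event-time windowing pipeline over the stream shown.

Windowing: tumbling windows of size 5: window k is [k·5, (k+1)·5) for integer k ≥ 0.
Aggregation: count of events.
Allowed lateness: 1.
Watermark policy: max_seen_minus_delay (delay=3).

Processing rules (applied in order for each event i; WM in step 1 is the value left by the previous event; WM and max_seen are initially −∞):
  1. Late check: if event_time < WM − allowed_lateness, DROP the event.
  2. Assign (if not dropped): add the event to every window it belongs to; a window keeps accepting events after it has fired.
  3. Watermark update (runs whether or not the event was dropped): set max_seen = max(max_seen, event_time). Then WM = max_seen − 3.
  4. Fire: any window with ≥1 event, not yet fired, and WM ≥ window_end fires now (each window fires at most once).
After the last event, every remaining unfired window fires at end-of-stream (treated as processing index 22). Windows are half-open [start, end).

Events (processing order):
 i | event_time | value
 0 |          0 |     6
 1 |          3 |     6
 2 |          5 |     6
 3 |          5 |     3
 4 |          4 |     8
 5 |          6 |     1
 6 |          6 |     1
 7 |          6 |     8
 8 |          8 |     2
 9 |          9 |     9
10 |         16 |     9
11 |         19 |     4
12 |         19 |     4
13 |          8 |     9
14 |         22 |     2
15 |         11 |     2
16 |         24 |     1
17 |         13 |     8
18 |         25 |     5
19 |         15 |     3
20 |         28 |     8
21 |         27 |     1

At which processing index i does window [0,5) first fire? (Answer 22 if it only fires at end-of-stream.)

i=0 t=0 v=6: → [0,5); WM=-3
i=1 t=3 v=6: → [0,5); WM=0
i=2 t=5 v=6: → [5,10); WM=2
i=3 t=5 v=3: → [5,10); WM=2
i=4 t=4 v=8: → [0,5); WM=2
i=5 t=6 v=1: → [5,10); WM=3
i=6 t=6 v=1: → [5,10); WM=3
i=7 t=6 v=8: → [5,10); WM=3
i=8 t=8 v=2: → [5,10); WM=5; [0,5) fires=3
i=9 t=9 v=9: → [5,10); WM=6
i=10 t=16 v=9: → [15,20); WM=13; [5,10) fires=7
i=11 t=19 v=4: → [15,20); WM=16
i=12 t=19 v=4: → [15,20); WM=16
i=13 t=8 v=9: DROP (t<16-1); WM=16
i=14 t=22 v=2: → [20,25); WM=19
i=15 t=11 v=2: DROP (t<19-1); WM=19
i=16 t=24 v=1: → [20,25); WM=21; [15,20) fires=3
i=17 t=13 v=8: DROP (t<21-1); WM=21
i=18 t=25 v=5: → [25,30); WM=22
i=19 t=15 v=3: DROP (t<22-1); WM=22
i=20 t=28 v=8: → [25,30); WM=25; [20,25) fires=2
i=21 t=27 v=1: → [25,30); WM=25

8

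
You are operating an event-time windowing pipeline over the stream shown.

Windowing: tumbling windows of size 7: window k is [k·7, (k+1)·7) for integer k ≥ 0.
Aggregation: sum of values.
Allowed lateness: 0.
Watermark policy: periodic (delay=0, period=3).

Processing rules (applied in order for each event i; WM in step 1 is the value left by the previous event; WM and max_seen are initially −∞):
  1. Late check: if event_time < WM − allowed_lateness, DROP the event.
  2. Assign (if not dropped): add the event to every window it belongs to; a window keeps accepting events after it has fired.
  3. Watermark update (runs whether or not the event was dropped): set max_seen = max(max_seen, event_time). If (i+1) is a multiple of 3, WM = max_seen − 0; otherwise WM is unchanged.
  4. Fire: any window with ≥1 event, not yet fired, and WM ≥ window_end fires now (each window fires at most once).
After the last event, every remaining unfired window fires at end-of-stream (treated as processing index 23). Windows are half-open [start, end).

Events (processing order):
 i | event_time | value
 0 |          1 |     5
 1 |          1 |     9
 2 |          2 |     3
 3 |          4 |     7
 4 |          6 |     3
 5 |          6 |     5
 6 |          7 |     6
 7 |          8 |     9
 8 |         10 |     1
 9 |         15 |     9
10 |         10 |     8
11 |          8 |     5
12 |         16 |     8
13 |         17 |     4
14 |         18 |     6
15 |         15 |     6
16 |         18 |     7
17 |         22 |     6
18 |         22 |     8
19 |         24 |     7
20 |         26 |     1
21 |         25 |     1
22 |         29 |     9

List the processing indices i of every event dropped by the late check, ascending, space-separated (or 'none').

i=0 t=1 v=5: → [0,7); WM=−∞
i=1 t=1 v=9: → [0,7); WM=−∞
i=2 t=2 v=3: → [0,7); WM=2
i=3 t=4 v=7: → [0,7); WM=2
i=4 t=6 v=3: → [0,7); WM=2
i=5 t=6 v=5: → [0,7); WM=6
i=6 t=7 v=6: → [7,14); WM=6
i=7 t=8 v=9: → [7,14); WM=6
i=8 t=10 v=1: → [7,14); WM=10; [0,7) fires=32
i=9 t=15 v=9: → [14,21); WM=10
i=10 t=10 v=8: → [7,14); WM=10
i=11 t=8 v=5: DROP (t<10-0); WM=15; [7,14) fires=24
i=12 t=16 v=8: → [14,21); WM=15
i=13 t=17 v=4: → [14,21); WM=15
i=14 t=18 v=6: → [14,21); WM=18
i=15 t=15 v=6: DROP (t<18-0); WM=18
i=16 t=18 v=7: → [14,21); WM=18
i=17 t=22 v=6: → [21,28); WM=22; [14,21) fires=34
i=18 t=22 v=8: → [21,28); WM=22
i=19 t=24 v=7: → [21,28); WM=22
i=20 t=26 v=1: → [21,28); WM=26
i=21 t=25 v=1: DROP (t<26-0); WM=26
i=22 t=29 v=9: → [28,35); WM=26

11 15 21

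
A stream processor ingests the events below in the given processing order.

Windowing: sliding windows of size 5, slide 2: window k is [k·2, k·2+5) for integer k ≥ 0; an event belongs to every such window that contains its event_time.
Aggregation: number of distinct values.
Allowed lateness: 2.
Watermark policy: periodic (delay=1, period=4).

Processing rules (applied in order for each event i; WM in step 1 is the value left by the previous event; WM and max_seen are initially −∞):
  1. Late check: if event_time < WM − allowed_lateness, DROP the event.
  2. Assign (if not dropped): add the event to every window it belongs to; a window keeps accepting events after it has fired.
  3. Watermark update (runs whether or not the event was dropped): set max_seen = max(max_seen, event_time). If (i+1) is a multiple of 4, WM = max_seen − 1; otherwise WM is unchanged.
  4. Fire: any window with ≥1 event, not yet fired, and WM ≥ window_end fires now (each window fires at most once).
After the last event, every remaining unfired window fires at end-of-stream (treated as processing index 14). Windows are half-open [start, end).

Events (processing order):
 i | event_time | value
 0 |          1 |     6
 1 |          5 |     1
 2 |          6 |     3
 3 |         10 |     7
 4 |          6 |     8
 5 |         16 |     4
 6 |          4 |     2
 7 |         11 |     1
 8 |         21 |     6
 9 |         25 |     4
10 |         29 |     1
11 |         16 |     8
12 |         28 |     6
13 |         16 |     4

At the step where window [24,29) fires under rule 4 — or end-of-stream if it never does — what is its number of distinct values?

2

i=0 t=1 v=6: → [0,5); WM=−∞
i=1 t=5 v=1: → [4,9),[2,7); WM=−∞
i=2 t=6 v=3: → [6,11),[4,9),[2,7); WM=−∞
i=3 t=10 v=7: → [10,15),[8,13),[6,11); WM=9; [0,5) fires=1 [2,7) fires=2 [4,9) fires=2
i=4 t=6 v=8: DROP (t<9-2); WM=9
i=5 t=16 v=4: → [16,21),[14,19),[12,17); WM=9
i=6 t=4 v=2: DROP (t<9-2); WM=9
i=7 t=11 v=1: → [10,15),[8,13); WM=15; [6,11) fires=2 [8,13) fires=2 [10,15) fires=2
i=8 t=21 v=6: → [20,25),[18,23); WM=15
i=9 t=25 v=4: → [24,29),[22,27); WM=15
i=10 t=29 v=1: → [28,33),[26,31); WM=15
i=11 t=16 v=8: → [16,21),[14,19),[12,17); WM=28; [12,17) fires=2 [14,19) fires=2 [16,21) fires=2 [18,23) fires=1 [20,25) fires=1 [22,27) fires=1
i=12 t=28 v=6: → [28,33),[26,31),[24,29); WM=28
i=13 t=16 v=4: DROP (t<28-2); WM=28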